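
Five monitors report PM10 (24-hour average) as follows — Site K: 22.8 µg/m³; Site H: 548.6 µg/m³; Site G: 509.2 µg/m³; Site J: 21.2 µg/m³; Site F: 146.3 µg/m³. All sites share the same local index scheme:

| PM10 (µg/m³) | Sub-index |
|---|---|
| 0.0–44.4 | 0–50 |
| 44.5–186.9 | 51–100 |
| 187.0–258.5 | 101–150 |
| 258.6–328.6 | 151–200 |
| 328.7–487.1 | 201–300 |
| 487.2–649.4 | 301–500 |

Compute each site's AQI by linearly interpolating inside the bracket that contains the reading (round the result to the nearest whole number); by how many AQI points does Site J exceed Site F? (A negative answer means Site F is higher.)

Site K: 22.8 lies in 0.0–44.4, so I_lo=0, I_hi=50, C_lo=0.0, C_hi=44.4.
(50−0)/(44.4−0.0) × (22.8−0.0) + 0 = 50/44.4 × 22.8 + 0 ≈ 25.68 → 26.
Site H 548.6: bracket 487.2–649.4 → index 301–500; slope 199/162.2, offset 61.4.
AQI = 301 + 199/162.2·61.4 ≈ 376.33 ⇒ 376.
Site G: 509.2 lies in 487.2–649.4, so I_lo=301, I_hi=500, C_lo=487.2, C_hi=649.4.
(500−301)/(649.4−487.2) × (509.2−487.2) + 301 = 199/162.2 × 22.0 + 301 ≈ 327.99 → 328.
Site J: 21.2 ∈ [0.0, 44.4] ↔ index [0, 50].
0 + (21.2−0.0)·(50−0)/(44.4−0.0) = 0 + 21.2·50/44.4 ≈ 23.87, so AQI = 24.
Site F: 146.3 ∈ [44.5, 186.9] ↔ index [51, 100].
51 + (146.3−44.5)·(100−51)/(186.9−44.5) = 51 + 101.8·49/142.4 ≈ 86.03, so AQI = 86.
AQIs: Site K=26, Site H=376, Site G=328, Site J=24, Site F=86. Site J (24) − Site F (86) = -62.

-62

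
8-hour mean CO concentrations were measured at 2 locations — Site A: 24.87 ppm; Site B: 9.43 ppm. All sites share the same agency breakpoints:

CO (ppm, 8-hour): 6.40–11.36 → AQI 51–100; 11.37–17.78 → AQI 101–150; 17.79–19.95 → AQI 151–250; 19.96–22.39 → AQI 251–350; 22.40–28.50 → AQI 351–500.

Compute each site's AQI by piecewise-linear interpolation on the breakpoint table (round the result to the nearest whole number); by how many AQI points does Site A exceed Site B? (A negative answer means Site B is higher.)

330

Site A: row 22.40–28.50 (AQI 351–500). (500−351)·(24.87−22.40)/(28.50−22.40) + 351 = 149·2.47/6.10 + 351 ≈ 411.33 → 411.
Site B: 9.43 lies in 6.40–11.36, so I_lo=51, I_hi=100, C_lo=6.40, C_hi=11.36.
(100−51)/(11.36−6.40) × (9.43−6.40) + 51 = 49/4.96 × 3.03 + 51 ≈ 80.93 → 81.
AQIs: Site A=411, Site B=81. Site A (411) − Site B (81) = 330.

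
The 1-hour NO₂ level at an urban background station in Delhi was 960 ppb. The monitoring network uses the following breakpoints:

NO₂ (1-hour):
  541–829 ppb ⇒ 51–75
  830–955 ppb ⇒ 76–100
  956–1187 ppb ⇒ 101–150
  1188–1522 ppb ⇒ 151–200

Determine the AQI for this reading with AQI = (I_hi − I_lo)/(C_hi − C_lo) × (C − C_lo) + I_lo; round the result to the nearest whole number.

102

NO₂: 960 ∈ [956, 1187] ↔ index [101, 150].
101 + (960−956)·(150−101)/(1187−956) = 101 + 4·49/231 ≈ 101.85, so AQI = 102.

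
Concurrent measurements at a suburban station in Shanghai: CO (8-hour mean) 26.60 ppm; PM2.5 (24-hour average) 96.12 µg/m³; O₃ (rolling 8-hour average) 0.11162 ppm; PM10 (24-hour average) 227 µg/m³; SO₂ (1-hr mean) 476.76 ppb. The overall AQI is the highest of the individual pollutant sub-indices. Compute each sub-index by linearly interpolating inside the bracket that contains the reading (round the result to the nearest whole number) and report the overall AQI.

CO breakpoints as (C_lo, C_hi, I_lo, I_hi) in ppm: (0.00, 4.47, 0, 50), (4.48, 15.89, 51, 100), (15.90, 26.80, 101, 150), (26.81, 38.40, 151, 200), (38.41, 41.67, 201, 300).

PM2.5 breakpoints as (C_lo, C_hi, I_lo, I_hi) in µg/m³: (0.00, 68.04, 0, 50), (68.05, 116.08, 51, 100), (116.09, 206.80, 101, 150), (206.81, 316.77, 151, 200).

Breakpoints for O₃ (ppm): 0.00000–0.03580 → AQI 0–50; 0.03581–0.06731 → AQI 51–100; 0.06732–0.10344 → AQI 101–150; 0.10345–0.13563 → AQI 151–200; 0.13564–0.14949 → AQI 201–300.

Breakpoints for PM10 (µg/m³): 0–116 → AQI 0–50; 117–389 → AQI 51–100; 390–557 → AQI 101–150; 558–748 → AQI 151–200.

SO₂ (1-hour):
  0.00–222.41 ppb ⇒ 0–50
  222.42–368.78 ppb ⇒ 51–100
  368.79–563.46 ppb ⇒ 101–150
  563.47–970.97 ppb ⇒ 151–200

163

CO: row 15.90–26.80 (AQI 101–150). (150−101)·(26.60−15.90)/(26.80−15.90) + 101 = 49·10.70/10.90 + 101 ≈ 149.10 → 149.
PM2.5: 96.12 ∈ [68.05, 116.08] ↔ index [51, 100].
51 + (96.12−68.05)·(100−51)/(116.08−68.05) = 51 + 28.07·49/48.03 ≈ 79.64, so AQI = 80.
O₃: 0.11162 lies in 0.10345–0.13563, so I_lo=151, I_hi=200, C_lo=0.10345, C_hi=0.13563.
(200−151)/(0.13563−0.10345) × (0.11162−0.10345) + 151 = 49/0.03218 × 0.00817 + 151 ≈ 163.44 → 163.
PM10: 227 lies in 117–389, so I_lo=51, I_hi=100, C_lo=117, C_hi=389.
(100−51)/(389−117) × (227−117) + 51 = 49/272 × 110 + 51 ≈ 70.82 → 71.
SO₂: row 368.79–563.46 (AQI 101–150). (150−101)·(476.76−368.79)/(563.46−368.79) + 101 = 49·107.97/194.67 + 101 ≈ 128.18 → 128.
Sub-indices: CO→149, PM2.5→80, O₃→163, PM10→71, SO₂→128. Overall AQI = max = 163; dominant pollutant is O₃.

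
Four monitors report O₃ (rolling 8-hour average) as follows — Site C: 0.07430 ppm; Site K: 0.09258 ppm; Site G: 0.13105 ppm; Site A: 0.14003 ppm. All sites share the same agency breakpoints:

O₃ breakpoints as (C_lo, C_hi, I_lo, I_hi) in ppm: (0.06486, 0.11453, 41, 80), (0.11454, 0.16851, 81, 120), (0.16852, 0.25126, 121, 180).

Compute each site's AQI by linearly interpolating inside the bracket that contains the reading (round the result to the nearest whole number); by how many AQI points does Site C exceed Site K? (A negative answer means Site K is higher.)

-15

Site C: 0.07430 ∈ [0.06486, 0.11453] ↔ index [41, 80].
41 + (0.07430−0.06486)·(80−41)/(0.11453−0.06486) = 41 + 0.00944·39/0.04967 ≈ 48.41, so AQI = 48.
Site K 0.09258: bracket 0.06486–0.11453 → index 41–80; slope 39/0.04967, offset 0.02772.
AQI = 41 + 39/0.04967·0.02772 ≈ 62.77 ⇒ 63.
Site G: 0.13105 ∈ [0.11454, 0.16851] ↔ index [81, 120].
81 + (0.13105−0.11454)·(120−81)/(0.16851−0.11454) = 81 + 0.01651·39/0.05397 ≈ 92.93, so AQI = 93.
Site A: row 0.11454–0.16851 (AQI 81–120). (120−81)·(0.14003−0.11454)/(0.16851−0.11454) + 81 = 39·0.02549/0.05397 + 81 ≈ 99.42 → 99.
AQIs: Site C=48, Site K=63, Site G=93, Site A=99. Site C (48) − Site K (63) = -15.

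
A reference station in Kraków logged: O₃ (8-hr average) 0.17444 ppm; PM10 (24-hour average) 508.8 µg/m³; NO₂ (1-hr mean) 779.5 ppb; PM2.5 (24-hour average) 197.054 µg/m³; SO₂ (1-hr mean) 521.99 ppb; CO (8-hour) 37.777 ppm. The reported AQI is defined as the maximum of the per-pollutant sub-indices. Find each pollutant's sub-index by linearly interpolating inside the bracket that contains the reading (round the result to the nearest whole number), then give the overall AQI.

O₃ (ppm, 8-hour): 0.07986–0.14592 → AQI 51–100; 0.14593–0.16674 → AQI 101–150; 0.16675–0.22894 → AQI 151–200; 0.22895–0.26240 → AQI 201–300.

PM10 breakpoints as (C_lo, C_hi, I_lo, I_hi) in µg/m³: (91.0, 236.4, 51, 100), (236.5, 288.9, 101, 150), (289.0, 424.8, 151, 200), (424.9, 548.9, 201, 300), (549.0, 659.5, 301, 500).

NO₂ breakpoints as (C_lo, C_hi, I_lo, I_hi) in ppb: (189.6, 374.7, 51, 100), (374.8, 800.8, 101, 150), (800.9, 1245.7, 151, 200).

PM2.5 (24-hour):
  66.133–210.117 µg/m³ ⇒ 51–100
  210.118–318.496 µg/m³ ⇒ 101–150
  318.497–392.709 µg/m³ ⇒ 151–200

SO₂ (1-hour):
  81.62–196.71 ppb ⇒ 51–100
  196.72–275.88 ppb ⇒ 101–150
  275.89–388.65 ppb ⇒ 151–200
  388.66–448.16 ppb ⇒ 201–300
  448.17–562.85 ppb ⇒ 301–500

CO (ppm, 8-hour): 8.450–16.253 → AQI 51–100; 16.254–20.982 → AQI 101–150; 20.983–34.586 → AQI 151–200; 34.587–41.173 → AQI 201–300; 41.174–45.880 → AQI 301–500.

429

O₃: 0.17444 lies in 0.16675–0.22894, so I_lo=151, I_hi=200, C_lo=0.16675, C_hi=0.22894.
(200−151)/(0.22894−0.16675) × (0.17444−0.16675) + 151 = 49/0.06219 × 0.00769 + 151 ≈ 157.06 → 157.
PM10: 508.8 ∈ [424.9, 548.9] ↔ index [201, 300].
201 + (508.8−424.9)·(300−201)/(548.9−424.9) = 201 + 83.9·99/124.0 ≈ 267.98, so AQI = 268.
NO₂: 779.5 ∈ [374.8, 800.8] ↔ index [101, 150].
101 + (779.5−374.8)·(150−101)/(800.8−374.8) = 101 + 404.7·49/426.0 ≈ 147.55, so AQI = 148.
PM2.5: row 66.133–210.117 (AQI 51–100). (100−51)·(197.054−66.133)/(210.117−66.133) + 51 = 49·130.921/143.984 + 51 ≈ 95.55 → 96.
SO₂: row 448.17–562.85 (AQI 301–500). (500−301)·(521.99−448.17)/(562.85−448.17) + 301 = 199·73.82/114.68 + 301 ≈ 429.10 → 429.
CO 37.777: bracket 34.587–41.173 → index 201–300; slope 99/6.586, offset 3.190.
AQI = 201 + 99/6.586·3.190 ≈ 248.95 ⇒ 249.
Sub-indices: O₃→157, PM10→268, NO₂→148, PM2.5→96, SO₂→429, CO→249. Overall AQI = max = 429; dominant pollutant is SO₂.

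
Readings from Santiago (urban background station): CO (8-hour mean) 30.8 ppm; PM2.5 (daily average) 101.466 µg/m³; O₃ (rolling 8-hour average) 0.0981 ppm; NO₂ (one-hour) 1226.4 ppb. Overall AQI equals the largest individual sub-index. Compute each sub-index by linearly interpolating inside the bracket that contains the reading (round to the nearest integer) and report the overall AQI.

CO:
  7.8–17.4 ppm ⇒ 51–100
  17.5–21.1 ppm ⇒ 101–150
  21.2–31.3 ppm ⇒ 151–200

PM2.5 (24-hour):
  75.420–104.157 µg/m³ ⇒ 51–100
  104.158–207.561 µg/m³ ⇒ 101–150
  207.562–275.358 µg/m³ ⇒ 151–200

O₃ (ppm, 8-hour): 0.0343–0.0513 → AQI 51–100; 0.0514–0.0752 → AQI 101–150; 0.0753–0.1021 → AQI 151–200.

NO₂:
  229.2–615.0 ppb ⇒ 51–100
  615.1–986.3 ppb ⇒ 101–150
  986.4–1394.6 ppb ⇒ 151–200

CO: row 21.2–31.3 (AQI 151–200). (200−151)·(30.8−21.2)/(31.3−21.2) + 151 = 49·9.6/10.1 + 151 ≈ 197.57 → 198.
PM2.5: row 75.420–104.157 (AQI 51–100). (100−51)·(101.466−75.420)/(104.157−75.420) + 51 = 49·26.046/28.737 + 51 ≈ 95.41 → 95.
O₃ 0.0981: bracket 0.0753–0.1021 → index 151–200; slope 49/0.0268, offset 0.0228.
AQI = 151 + 49/0.0268·0.0228 ≈ 192.69 ⇒ 193.
NO₂ 1226.4: bracket 986.4–1394.6 → index 151–200; slope 49/408.2, offset 240.0.
AQI = 151 + 49/408.2·240.0 ≈ 179.81 ⇒ 180.
Sub-indices: CO→198, PM2.5→95, O₃→193, NO₂→180. Overall AQI = max = 198; dominant pollutant is CO.

198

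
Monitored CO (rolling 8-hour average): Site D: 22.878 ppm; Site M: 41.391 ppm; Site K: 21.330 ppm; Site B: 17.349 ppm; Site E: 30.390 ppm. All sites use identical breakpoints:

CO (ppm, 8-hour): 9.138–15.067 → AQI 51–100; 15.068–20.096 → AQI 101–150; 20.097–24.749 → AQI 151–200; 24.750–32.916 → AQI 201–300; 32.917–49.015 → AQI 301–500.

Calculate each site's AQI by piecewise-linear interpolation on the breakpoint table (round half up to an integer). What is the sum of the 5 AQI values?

Site D 22.878: bracket 20.097–24.749 → index 151–200; slope 49/4.652, offset 2.781.
AQI = 151 + 49/4.652·2.781 ≈ 180.29 ⇒ 180.
Site M: 41.391 ∈ [32.917, 49.015] ↔ index [301, 500].
301 + (41.391−32.917)·(500−301)/(49.015−32.917) = 301 + 8.474·199/16.098 ≈ 405.75, so AQI = 406.
Site K 21.330: bracket 20.097–24.749 → index 151–200; slope 49/4.652, offset 1.233.
AQI = 151 + 49/4.652·1.233 ≈ 163.99 ⇒ 164.
Site B: 17.349 lies in 15.068–20.096, so I_lo=101, I_hi=150, C_lo=15.068, C_hi=20.096.
(150−101)/(20.096−15.068) × (17.349−15.068) + 101 = 49/5.028 × 2.281 + 101 ≈ 123.23 → 123.
Site E: 30.390 ∈ [24.750, 32.916] ↔ index [201, 300].
201 + (30.390−24.750)·(300−201)/(32.916−24.750) = 201 + 5.640·99/8.166 ≈ 269.38, so AQI = 269.
AQIs: Site D=180, Site M=406, Site K=164, Site B=123, Site E=269. Sum = 180 + 406 + 164 + 123 + 269 = 1142.

1142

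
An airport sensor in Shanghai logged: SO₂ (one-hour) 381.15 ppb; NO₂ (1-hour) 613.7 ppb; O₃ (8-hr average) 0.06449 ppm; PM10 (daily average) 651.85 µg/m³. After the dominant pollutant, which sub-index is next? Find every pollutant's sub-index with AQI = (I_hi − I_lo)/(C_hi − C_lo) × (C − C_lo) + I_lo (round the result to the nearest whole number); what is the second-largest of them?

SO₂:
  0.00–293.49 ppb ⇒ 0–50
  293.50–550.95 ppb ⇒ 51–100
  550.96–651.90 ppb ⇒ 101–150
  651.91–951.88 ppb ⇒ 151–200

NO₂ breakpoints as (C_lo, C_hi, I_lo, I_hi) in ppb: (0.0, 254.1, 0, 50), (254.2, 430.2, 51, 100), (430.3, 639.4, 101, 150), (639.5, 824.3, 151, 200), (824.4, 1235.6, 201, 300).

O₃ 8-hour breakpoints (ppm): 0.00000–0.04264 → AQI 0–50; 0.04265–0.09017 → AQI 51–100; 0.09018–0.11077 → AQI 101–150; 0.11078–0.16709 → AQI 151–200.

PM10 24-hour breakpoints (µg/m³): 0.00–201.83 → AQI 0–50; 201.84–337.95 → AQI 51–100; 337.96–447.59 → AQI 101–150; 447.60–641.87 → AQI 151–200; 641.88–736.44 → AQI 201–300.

144

SO₂: 381.15 ∈ [293.50, 550.95] ↔ index [51, 100].
51 + (381.15−293.50)·(100−51)/(550.95−293.50) = 51 + 87.65·49/257.45 ≈ 67.68, so AQI = 68.
NO₂: 613.7 ∈ [430.3, 639.4] ↔ index [101, 150].
101 + (613.7−430.3)·(150−101)/(639.4−430.3) = 101 + 183.4·49/209.1 ≈ 143.98, so AQI = 144.
O₃ 0.06449: bracket 0.04265–0.09017 → index 51–100; slope 49/0.04752, offset 0.02184.
AQI = 51 + 49/0.04752·0.02184 ≈ 73.52 ⇒ 74.
PM10: 651.85 ∈ [641.88, 736.44] ↔ index [201, 300].
201 + (651.85−641.88)·(300−201)/(736.44−641.88) = 201 + 9.97·99/94.56 ≈ 211.44, so AQI = 211.
Sub-indices: SO₂→68, NO₂→144, O₃→74, PM10→211. Ranked high→low: 211, 144, 74, 68. Second-highest sub-index = 144.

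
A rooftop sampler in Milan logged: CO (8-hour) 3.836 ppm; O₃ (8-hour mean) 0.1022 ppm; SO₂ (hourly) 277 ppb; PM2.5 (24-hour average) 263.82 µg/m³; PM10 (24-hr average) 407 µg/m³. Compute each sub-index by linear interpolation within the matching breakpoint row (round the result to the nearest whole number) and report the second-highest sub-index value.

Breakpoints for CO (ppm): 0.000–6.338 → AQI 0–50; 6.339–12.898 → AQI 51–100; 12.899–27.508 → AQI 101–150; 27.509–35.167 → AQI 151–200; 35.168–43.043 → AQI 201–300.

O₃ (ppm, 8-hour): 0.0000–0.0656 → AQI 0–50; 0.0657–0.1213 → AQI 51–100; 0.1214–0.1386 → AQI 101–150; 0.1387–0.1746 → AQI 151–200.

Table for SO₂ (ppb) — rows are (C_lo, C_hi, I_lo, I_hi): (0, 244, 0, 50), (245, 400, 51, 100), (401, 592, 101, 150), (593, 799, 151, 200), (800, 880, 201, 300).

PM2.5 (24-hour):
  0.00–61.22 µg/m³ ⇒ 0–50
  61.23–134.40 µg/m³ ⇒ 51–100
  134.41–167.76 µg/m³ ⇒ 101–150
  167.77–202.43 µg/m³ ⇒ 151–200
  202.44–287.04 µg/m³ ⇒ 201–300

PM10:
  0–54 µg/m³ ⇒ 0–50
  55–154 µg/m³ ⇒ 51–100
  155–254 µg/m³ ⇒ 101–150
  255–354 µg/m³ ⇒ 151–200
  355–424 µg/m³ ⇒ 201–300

273

CO: row 0.000–6.338 (AQI 0–50). (50−0)·(3.836−0.000)/(6.338−0.000) + 0 = 50·3.836/6.338 + 0 ≈ 30.26 → 30.
O₃: 0.1022 ∈ [0.0657, 0.1213] ↔ index [51, 100].
51 + (0.1022−0.0657)·(100−51)/(0.1213−0.0657) = 51 + 0.0365·49/0.0556 ≈ 83.17, so AQI = 83.
SO₂: 277 ∈ [245, 400] ↔ index [51, 100].
51 + (277−245)·(100−51)/(400−245) = 51 + 32·49/155 ≈ 61.12, so AQI = 61.
PM2.5 263.82: bracket 202.44–287.04 → index 201–300; slope 99/84.60, offset 61.38.
AQI = 201 + 99/84.60·61.38 ≈ 272.83 ⇒ 273.
PM10: 407 lies in 355–424, so I_lo=201, I_hi=300, C_lo=355, C_hi=424.
(300−201)/(424−355) × (407−355) + 201 = 99/69 × 52 + 201 ≈ 275.61 → 276.
Sub-indices: CO→30, O₃→83, SO₂→61, PM2.5→273, PM10→276. Ranked high→low: 276, 273, 83, 61, 30. Second-highest sub-index = 273.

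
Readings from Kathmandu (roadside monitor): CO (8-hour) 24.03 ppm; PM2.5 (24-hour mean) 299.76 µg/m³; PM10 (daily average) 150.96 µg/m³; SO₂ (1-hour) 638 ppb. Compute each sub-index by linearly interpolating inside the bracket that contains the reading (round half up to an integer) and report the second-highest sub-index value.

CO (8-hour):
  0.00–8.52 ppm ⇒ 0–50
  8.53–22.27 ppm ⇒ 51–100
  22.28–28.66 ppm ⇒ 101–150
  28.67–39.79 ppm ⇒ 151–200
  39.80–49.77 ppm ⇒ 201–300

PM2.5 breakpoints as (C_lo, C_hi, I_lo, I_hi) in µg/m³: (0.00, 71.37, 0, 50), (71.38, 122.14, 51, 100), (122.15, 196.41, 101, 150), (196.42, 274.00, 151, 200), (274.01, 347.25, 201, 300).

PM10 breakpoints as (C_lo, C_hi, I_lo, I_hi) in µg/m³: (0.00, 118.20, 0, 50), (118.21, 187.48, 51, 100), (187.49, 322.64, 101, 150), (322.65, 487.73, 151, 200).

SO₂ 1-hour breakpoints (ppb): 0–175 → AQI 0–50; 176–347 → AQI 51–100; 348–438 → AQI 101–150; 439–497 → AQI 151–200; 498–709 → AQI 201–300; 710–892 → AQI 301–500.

236

CO: 24.03 lies in 22.28–28.66, so I_lo=101, I_hi=150, C_lo=22.28, C_hi=28.66.
(150−101)/(28.66−22.28) × (24.03−22.28) + 101 = 49/6.38 × 1.75 + 101 ≈ 114.44 → 114.
PM2.5: 299.76 ∈ [274.01, 347.25] ↔ index [201, 300].
201 + (299.76−274.01)·(300−201)/(347.25−274.01) = 201 + 25.75·99/73.24 ≈ 235.81, so AQI = 236.
PM10 150.96: bracket 118.21–187.48 → index 51–100; slope 49/69.27, offset 32.75.
AQI = 51 + 49/69.27·32.75 ≈ 74.17 ⇒ 74.
SO₂: 638 lies in 498–709, so I_lo=201, I_hi=300, C_lo=498, C_hi=709.
(300−201)/(709−498) × (638−498) + 201 = 99/211 × 140 + 201 ≈ 266.69 → 267.
Sub-indices: CO→114, PM2.5→236, PM10→74, SO₂→267. Ranked high→low: 267, 236, 114, 74. Second-highest sub-index = 236.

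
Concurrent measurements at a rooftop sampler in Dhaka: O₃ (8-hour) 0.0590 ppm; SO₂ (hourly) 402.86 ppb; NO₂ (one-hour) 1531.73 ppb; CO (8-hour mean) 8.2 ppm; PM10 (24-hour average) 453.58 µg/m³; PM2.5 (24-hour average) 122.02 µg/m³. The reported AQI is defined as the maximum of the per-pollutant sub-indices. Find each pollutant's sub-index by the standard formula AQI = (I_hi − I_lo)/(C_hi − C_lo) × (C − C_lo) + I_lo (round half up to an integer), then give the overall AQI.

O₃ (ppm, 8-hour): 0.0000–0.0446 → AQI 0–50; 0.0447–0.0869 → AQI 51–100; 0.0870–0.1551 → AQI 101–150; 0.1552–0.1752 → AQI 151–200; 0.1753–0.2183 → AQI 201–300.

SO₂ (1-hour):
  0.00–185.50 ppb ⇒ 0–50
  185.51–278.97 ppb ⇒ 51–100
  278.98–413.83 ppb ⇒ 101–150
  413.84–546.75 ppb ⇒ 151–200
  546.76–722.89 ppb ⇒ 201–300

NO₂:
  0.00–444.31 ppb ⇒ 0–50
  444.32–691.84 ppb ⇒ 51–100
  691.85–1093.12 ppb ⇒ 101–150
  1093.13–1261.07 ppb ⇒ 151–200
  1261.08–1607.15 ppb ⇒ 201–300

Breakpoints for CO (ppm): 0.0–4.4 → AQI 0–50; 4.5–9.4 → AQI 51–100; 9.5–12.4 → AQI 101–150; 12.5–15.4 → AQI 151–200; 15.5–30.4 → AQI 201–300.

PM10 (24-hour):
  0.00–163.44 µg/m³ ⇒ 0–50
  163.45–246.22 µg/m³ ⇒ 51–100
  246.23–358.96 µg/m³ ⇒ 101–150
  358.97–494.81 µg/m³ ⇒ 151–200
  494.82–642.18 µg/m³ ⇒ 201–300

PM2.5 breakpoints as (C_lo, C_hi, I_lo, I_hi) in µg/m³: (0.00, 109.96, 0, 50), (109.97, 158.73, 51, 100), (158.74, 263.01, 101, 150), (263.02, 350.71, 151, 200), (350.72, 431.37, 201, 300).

278

O₃: 0.0590 ∈ [0.0447, 0.0869] ↔ index [51, 100].
51 + (0.0590−0.0447)·(100−51)/(0.0869−0.0447) = 51 + 0.0143·49/0.0422 ≈ 67.60, so AQI = 68.
SO₂ 402.86: bracket 278.98–413.83 → index 101–150; slope 49/134.85, offset 123.88.
AQI = 101 + 49/134.85·123.88 ≈ 146.01 ⇒ 146.
NO₂ 1531.73: bracket 1261.08–1607.15 → index 201–300; slope 99/346.07, offset 270.65.
AQI = 201 + 99/346.07·270.65 ≈ 278.42 ⇒ 278.
CO: 8.2 lies in 4.5–9.4, so I_lo=51, I_hi=100, C_lo=4.5, C_hi=9.4.
(100−51)/(9.4−4.5) × (8.2−4.5) + 51 = 49/4.9 × 3.7 + 51 ≈ 88.00 → 88.
PM10: row 358.97–494.81 (AQI 151–200). (200−151)·(453.58−358.97)/(494.81−358.97) + 151 = 49·94.61/135.84 + 151 ≈ 185.13 → 185.
PM2.5: 122.02 ∈ [109.97, 158.73] ↔ index [51, 100].
51 + (122.02−109.97)·(100−51)/(158.73−109.97) = 51 + 12.05·49/48.76 ≈ 63.11, so AQI = 63.
Sub-indices: O₃→68, SO₂→146, NO₂→278, CO→88, PM10→185, PM2.5→63. Overall AQI = max = 278; dominant pollutant is NO₂.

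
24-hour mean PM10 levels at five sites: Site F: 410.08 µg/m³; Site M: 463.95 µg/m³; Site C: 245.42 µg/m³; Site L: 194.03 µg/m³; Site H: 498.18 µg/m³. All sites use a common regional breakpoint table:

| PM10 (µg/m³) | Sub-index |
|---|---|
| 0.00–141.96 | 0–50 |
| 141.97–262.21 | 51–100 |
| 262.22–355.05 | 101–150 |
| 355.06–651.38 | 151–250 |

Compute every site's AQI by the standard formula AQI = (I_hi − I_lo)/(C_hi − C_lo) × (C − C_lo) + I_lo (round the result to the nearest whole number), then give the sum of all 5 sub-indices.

Site F 410.08: bracket 355.06–651.38 → index 151–250; slope 99/296.32, offset 55.02.
AQI = 151 + 99/296.32·55.02 ≈ 169.38 ⇒ 169.
Site M: 463.95 ∈ [355.06, 651.38] ↔ index [151, 250].
151 + (463.95−355.06)·(250−151)/(651.38−355.06) = 151 + 108.89·99/296.32 ≈ 187.38, so AQI = 187.
Site C: 245.42 lies in 141.97–262.21, so I_lo=51, I_hi=100, C_lo=141.97, C_hi=262.21.
(100−51)/(262.21−141.97) × (245.42−141.97) + 51 = 49/120.24 × 103.45 + 51 ≈ 93.16 → 93.
Site L: 194.03 lies in 141.97–262.21, so I_lo=51, I_hi=100, C_lo=141.97, C_hi=262.21.
(100−51)/(262.21−141.97) × (194.03−141.97) + 51 = 49/120.24 × 52.06 + 51 ≈ 72.22 → 72.
Site H 498.18: bracket 355.06–651.38 → index 151–250; slope 99/296.32, offset 143.12.
AQI = 151 + 99/296.32·143.12 ≈ 198.82 ⇒ 199.
AQIs: Site F=169, Site M=187, Site C=93, Site L=72, Site H=199. Sum = 169 + 187 + 93 + 72 + 199 = 720.

720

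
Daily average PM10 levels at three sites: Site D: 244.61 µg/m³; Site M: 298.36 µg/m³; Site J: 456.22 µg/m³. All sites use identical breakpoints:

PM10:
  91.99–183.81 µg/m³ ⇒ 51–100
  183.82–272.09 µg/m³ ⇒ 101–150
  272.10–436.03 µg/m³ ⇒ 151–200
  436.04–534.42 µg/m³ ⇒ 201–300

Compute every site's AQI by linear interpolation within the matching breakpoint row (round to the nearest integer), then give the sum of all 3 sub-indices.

Site D: 244.61 lies in 183.82–272.09, so I_lo=101, I_hi=150, C_lo=183.82, C_hi=272.09.
(150−101)/(272.09−183.82) × (244.61−183.82) + 101 = 49/88.27 × 60.79 + 101 ≈ 134.75 → 135.
Site M: row 272.10–436.03 (AQI 151–200). (200−151)·(298.36−272.10)/(436.03−272.10) + 151 = 49·26.26/163.93 + 151 ≈ 158.85 → 159.
Site J 456.22: bracket 436.04–534.42 → index 201–300; slope 99/98.38, offset 20.18.
AQI = 201 + 99/98.38·20.18 ≈ 221.31 ⇒ 221.
AQIs: Site D=135, Site M=159, Site J=221. Sum = 135 + 159 + 221 = 515.

515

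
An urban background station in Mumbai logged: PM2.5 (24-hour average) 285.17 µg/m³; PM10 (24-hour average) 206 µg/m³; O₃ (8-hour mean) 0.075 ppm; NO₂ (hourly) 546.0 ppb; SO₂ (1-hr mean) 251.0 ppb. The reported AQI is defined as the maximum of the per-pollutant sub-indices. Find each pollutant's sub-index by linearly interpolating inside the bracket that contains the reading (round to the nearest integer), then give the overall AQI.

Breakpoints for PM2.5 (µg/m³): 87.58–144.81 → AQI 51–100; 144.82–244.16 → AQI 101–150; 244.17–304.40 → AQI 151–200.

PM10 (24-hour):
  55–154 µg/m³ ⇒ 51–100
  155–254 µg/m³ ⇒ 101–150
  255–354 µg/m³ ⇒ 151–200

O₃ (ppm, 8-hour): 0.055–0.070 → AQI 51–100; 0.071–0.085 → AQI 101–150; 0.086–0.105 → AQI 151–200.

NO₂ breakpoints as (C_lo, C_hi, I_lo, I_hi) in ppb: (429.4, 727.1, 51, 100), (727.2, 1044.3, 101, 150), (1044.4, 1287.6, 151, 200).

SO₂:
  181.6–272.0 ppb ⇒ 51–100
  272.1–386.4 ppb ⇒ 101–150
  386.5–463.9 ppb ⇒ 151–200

184

PM2.5: row 244.17–304.40 (AQI 151–200). (200−151)·(285.17−244.17)/(304.40−244.17) + 151 = 49·41.00/60.23 + 151 ≈ 184.36 → 184.
PM10: 206 ∈ [155, 254] ↔ index [101, 150].
101 + (206−155)·(150−101)/(254−155) = 101 + 51·49/99 ≈ 126.24, so AQI = 126.
O₃: 0.075 ∈ [0.071, 0.085] ↔ index [101, 150].
101 + (0.075−0.071)·(150−101)/(0.085−0.071) = 101 + 0.004·49/0.014 ≈ 115.00, so AQI = 115.
NO₂: 546.0 lies in 429.4–727.1, so I_lo=51, I_hi=100, C_lo=429.4, C_hi=727.1.
(100−51)/(727.1−429.4) × (546.0−429.4) + 51 = 49/297.7 × 116.6 + 51 ≈ 70.19 → 70.
SO₂ 251.0: bracket 181.6–272.0 → index 51–100; slope 49/90.4, offset 69.4.
AQI = 51 + 49/90.4·69.4 ≈ 88.62 ⇒ 89.
Sub-indices: PM2.5→184, PM10→126, O₃→115, NO₂→70, SO₂→89. Overall AQI = max = 184; dominant pollutant is PM2.5.
AQI 184: Unhealthy.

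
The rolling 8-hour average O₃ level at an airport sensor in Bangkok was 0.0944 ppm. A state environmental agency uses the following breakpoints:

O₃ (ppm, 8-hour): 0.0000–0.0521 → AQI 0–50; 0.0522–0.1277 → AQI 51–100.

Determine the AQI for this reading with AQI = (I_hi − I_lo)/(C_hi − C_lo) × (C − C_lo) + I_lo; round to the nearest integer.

78

O₃: 0.0944 lies in 0.0522–0.1277, so I_lo=51, I_hi=100, C_lo=0.0522, C_hi=0.1277.
(100−51)/(0.1277−0.0522) × (0.0944−0.0522) + 51 = 49/0.0755 × 0.0422 + 51 ≈ 78.39 → 78.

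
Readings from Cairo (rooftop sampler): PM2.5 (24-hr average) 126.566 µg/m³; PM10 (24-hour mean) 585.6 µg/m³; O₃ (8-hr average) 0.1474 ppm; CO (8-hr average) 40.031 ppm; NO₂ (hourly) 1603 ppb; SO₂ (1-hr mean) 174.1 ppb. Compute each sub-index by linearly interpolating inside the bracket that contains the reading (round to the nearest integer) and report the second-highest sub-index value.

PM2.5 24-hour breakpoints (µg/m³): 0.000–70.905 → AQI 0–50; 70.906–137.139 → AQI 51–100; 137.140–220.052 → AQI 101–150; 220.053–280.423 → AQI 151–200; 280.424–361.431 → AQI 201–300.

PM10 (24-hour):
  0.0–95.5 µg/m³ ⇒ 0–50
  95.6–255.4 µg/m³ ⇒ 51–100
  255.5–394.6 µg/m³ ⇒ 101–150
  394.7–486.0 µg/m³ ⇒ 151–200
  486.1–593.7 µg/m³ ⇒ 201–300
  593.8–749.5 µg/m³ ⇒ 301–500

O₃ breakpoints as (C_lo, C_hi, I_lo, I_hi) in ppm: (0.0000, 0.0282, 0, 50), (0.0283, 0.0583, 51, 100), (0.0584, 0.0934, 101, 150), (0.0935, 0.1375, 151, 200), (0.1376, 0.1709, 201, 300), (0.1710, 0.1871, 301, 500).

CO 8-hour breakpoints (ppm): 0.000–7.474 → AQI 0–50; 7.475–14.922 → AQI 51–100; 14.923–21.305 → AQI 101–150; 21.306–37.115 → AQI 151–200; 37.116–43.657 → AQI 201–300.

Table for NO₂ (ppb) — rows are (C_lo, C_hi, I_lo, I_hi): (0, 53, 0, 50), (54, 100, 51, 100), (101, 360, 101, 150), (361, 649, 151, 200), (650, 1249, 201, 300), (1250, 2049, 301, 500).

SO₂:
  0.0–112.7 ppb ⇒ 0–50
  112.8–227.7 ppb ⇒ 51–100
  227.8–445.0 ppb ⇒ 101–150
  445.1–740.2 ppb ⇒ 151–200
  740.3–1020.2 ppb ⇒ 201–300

293

PM2.5 126.566: bracket 70.906–137.139 → index 51–100; slope 49/66.233, offset 55.660.
AQI = 51 + 49/66.233·55.660 ≈ 92.18 ⇒ 92.
PM10: row 486.1–593.7 (AQI 201–300). (300−201)·(585.6−486.1)/(593.7−486.1) + 201 = 99·99.5/107.6 + 201 ≈ 292.55 → 293.
O₃: 0.1474 lies in 0.1376–0.1709, so I_lo=201, I_hi=300, C_lo=0.1376, C_hi=0.1709.
(300−201)/(0.1709−0.1376) × (0.1474−0.1376) + 201 = 99/0.0333 × 0.0098 + 201 ≈ 230.14 → 230.
CO 40.031: bracket 37.116–43.657 → index 201–300; slope 99/6.541, offset 2.915.
AQI = 201 + 99/6.541·2.915 ≈ 245.12 ⇒ 245.
NO₂: 1603 ∈ [1250, 2049] ↔ index [301, 500].
301 + (1603−1250)·(500−301)/(2049−1250) = 301 + 353·199/799 ≈ 388.92, so AQI = 389.
SO₂: 174.1 ∈ [112.8, 227.7] ↔ index [51, 100].
51 + (174.1−112.8)·(100−51)/(227.7−112.8) = 51 + 61.3·49/114.9 ≈ 77.14, so AQI = 77.
Sub-indices: PM2.5→92, PM10→293, O₃→230, CO→245, NO₂→389, SO₂→77. Ranked high→low: 389, 293, 245, 230, 92, 77. Second-highest sub-index = 293.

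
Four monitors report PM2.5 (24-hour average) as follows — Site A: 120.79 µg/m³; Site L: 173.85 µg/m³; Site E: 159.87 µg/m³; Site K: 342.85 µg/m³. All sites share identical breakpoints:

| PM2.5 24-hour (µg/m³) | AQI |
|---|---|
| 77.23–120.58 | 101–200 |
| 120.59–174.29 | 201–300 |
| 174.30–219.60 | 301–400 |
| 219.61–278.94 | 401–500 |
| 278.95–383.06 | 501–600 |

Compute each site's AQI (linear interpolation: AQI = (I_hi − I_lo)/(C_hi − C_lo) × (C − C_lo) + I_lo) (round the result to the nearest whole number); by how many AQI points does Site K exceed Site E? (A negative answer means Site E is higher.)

Site A: 120.79 ∈ [120.59, 174.29] ↔ index [201, 300].
201 + (120.79−120.59)·(300−201)/(174.29−120.59) = 201 + 0.20·99/53.70 ≈ 201.37, so AQI = 201.
Site L 173.85: bracket 120.59–174.29 → index 201–300; slope 99/53.70, offset 53.26.
AQI = 201 + 99/53.70·53.26 ≈ 299.19 ⇒ 299.
Site E: 159.87 ∈ [120.59, 174.29] ↔ index [201, 300].
201 + (159.87−120.59)·(300−201)/(174.29−120.59) = 201 + 39.28·99/53.70 ≈ 273.42, so AQI = 273.
Site K: row 278.95–383.06 (AQI 501–600). (600−501)·(342.85−278.95)/(383.06−278.95) + 501 = 99·63.90/104.11 + 501 ≈ 561.76 → 562.
AQIs: Site A=201, Site L=299, Site E=273, Site K=562. Site K (562) − Site E (273) = 289.

289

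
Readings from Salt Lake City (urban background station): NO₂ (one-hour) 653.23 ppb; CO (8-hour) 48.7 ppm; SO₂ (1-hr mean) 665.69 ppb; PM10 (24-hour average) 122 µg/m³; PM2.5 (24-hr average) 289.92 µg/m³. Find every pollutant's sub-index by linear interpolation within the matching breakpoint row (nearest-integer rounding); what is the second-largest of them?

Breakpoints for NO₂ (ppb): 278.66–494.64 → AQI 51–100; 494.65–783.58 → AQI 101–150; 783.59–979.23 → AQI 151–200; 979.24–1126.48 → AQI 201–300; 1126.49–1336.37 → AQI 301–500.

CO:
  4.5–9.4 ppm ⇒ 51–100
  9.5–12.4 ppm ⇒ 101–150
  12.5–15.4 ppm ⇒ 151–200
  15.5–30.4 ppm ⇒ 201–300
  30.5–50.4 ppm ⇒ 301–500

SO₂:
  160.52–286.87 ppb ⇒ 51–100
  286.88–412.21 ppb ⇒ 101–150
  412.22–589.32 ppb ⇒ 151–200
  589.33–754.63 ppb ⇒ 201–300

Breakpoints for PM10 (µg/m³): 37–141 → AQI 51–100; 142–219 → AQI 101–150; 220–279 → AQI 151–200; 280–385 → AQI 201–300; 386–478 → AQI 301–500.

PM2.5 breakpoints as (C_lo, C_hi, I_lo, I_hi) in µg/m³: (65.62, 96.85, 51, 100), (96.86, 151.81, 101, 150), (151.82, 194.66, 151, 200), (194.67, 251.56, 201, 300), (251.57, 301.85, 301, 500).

453

NO₂: 653.23 lies in 494.65–783.58, so I_lo=101, I_hi=150, C_lo=494.65, C_hi=783.58.
(150−101)/(783.58−494.65) × (653.23−494.65) + 101 = 49/288.93 × 158.58 + 101 ≈ 127.89 → 128.
CO 48.7: bracket 30.5–50.4 → index 301–500; slope 199/19.9, offset 18.2.
AQI = 301 + 199/19.9·18.2 ≈ 483.00 ⇒ 483.
SO₂: row 589.33–754.63 (AQI 201–300). (300−201)·(665.69−589.33)/(754.63−589.33) + 201 = 99·76.36/165.30 + 201 ≈ 246.73 → 247.
PM10: 122 lies in 37–141, so I_lo=51, I_hi=100, C_lo=37, C_hi=141.
(100−51)/(141−37) × (122−37) + 51 = 49/104 × 85 + 51 ≈ 91.05 → 91.
PM2.5: 289.92 lies in 251.57–301.85, so I_lo=301, I_hi=500, C_lo=251.57, C_hi=301.85.
(500−301)/(301.85−251.57) × (289.92−251.57) + 301 = 199/50.28 × 38.35 + 301 ≈ 452.78 → 453.
Sub-indices: NO₂→128, CO→483, SO₂→247, PM10→91, PM2.5→453. Ranked high→low: 483, 453, 247, 128, 91. Second-highest sub-index = 453.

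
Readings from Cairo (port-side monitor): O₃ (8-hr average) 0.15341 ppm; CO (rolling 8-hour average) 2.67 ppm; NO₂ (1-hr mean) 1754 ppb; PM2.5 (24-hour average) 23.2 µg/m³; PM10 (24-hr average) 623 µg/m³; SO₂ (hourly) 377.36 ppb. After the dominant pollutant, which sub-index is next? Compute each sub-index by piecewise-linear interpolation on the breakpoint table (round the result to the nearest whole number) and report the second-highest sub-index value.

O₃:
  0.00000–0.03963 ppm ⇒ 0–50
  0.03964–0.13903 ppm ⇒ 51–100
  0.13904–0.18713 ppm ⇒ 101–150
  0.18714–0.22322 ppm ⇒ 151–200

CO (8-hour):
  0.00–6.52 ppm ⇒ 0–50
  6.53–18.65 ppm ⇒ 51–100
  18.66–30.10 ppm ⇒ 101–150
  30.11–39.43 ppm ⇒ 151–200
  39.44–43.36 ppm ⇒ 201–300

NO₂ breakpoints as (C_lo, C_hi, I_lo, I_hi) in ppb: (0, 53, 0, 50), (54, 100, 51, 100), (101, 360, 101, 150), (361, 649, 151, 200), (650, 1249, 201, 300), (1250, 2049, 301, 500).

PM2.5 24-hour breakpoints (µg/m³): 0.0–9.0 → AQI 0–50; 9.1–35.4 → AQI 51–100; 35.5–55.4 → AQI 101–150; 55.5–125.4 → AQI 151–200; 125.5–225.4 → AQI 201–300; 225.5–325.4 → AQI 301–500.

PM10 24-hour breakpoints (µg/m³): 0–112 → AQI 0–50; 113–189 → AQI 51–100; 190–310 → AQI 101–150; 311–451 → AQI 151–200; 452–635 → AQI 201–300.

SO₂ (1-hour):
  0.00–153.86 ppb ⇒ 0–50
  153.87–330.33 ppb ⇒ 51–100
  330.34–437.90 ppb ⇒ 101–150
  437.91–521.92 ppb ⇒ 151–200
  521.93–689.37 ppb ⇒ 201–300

294

O₃: row 0.13904–0.18713 (AQI 101–150). (150−101)·(0.15341−0.13904)/(0.18713−0.13904) + 101 = 49·0.01437/0.04809 + 101 ≈ 115.64 → 116.
CO: 2.67 lies in 0.00–6.52, so I_lo=0, I_hi=50, C_lo=0.00, C_hi=6.52.
(50−0)/(6.52−0.00) × (2.67−0.00) + 0 = 50/6.52 × 2.67 + 0 ≈ 20.48 → 20.
NO₂ 1754: bracket 1250–2049 → index 301–500; slope 199/799, offset 504.
AQI = 301 + 199/799·504 ≈ 426.53 ⇒ 427.
PM2.5: row 9.1–35.4 (AQI 51–100). (100−51)·(23.2−9.1)/(35.4−9.1) + 51 = 49·14.1/26.3 + 51 ≈ 77.27 → 77.
PM10: 623 ∈ [452, 635] ↔ index [201, 300].
201 + (623−452)·(300−201)/(635−452) = 201 + 171·99/183 ≈ 293.51, so AQI = 294.
SO₂ 377.36: bracket 330.34–437.90 → index 101–150; slope 49/107.56, offset 47.02.
AQI = 101 + 49/107.56·47.02 ≈ 122.42 ⇒ 122.
Sub-indices: O₃→116, CO→20, NO₂→427, PM2.5→77, PM10→294, SO₂→122. Ranked high→low: 427, 294, 122, 116, 77, 20. Second-highest sub-index = 294.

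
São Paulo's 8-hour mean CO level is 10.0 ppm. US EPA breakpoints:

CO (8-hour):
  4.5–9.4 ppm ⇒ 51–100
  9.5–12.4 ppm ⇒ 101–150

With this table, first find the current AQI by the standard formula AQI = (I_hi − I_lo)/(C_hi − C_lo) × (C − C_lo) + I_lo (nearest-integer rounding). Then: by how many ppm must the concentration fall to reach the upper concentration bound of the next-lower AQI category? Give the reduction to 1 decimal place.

CO: 10.0 lies in 9.5–12.4, so I_lo=101, I_hi=150, C_lo=9.5, C_hi=12.4.
(150−101)/(12.4−9.5) × (10.0−9.5) + 101 = 49/2.9 × 0.5 + 101 ≈ 109.45 → 109.
Current AQI 109 is in the Unhealthy for Sensitive Groups range (101–150). The next-lower category tops out at AQI 100, whose upper concentration bound is 9.4 ppm.
Reduction needed = 10.0 − 9.4 = 0.6 ppm.

0.6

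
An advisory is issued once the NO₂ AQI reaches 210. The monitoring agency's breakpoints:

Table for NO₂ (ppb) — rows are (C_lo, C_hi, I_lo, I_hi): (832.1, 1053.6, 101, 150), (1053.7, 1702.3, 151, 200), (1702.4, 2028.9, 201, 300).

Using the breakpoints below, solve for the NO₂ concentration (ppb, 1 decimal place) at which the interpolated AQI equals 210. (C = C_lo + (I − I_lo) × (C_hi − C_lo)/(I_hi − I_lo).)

1732.1

AQI 210 lies in the 201–300 band, which corresponds to 1702.4–2028.9 ppb.
C = 1702.4 + (210−201)×(2028.9−1702.4)/(300−201) = 1702.4 + 9×326.5/99 ≈ 1732.082 ppb → 1732.1 ppb to 1 dp.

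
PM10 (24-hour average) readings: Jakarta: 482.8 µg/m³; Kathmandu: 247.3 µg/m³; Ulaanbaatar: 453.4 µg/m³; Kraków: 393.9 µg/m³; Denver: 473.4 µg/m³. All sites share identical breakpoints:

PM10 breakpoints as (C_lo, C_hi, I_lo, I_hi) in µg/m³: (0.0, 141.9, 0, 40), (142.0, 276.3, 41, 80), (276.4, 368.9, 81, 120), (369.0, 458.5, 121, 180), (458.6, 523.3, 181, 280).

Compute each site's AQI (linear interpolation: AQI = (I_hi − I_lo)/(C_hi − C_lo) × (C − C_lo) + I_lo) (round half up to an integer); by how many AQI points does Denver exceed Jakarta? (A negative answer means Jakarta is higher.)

Jakarta: row 458.6–523.3 (AQI 181–280). (280−181)·(482.8−458.6)/(523.3−458.6) + 181 = 99·24.2/64.7 + 181 ≈ 218.03 → 218.
Kathmandu: 247.3 lies in 142.0–276.3, so I_lo=41, I_hi=80, C_lo=142.0, C_hi=276.3.
(80−41)/(276.3−142.0) × (247.3−142.0) + 41 = 39/134.3 × 105.3 + 41 ≈ 71.58 → 72.
Ulaanbaatar: 453.4 ∈ [369.0, 458.5] ↔ index [121, 180].
121 + (453.4−369.0)·(180−121)/(458.5−369.0) = 121 + 84.4·59/89.5 ≈ 176.64, so AQI = 177.
Kraków 393.9: bracket 369.0–458.5 → index 121–180; slope 59/89.5, offset 24.9.
AQI = 121 + 59/89.5·24.9 ≈ 137.41 ⇒ 137.
Denver: row 458.6–523.3 (AQI 181–280). (280−181)·(473.4−458.6)/(523.3−458.6) + 181 = 99·14.8/64.7 + 181 ≈ 203.65 → 204.
AQIs: Jakarta=218, Kathmandu=72, Ulaanbaatar=177, Kraków=137, Denver=204. Denver (204) − Jakarta (218) = -14.

-14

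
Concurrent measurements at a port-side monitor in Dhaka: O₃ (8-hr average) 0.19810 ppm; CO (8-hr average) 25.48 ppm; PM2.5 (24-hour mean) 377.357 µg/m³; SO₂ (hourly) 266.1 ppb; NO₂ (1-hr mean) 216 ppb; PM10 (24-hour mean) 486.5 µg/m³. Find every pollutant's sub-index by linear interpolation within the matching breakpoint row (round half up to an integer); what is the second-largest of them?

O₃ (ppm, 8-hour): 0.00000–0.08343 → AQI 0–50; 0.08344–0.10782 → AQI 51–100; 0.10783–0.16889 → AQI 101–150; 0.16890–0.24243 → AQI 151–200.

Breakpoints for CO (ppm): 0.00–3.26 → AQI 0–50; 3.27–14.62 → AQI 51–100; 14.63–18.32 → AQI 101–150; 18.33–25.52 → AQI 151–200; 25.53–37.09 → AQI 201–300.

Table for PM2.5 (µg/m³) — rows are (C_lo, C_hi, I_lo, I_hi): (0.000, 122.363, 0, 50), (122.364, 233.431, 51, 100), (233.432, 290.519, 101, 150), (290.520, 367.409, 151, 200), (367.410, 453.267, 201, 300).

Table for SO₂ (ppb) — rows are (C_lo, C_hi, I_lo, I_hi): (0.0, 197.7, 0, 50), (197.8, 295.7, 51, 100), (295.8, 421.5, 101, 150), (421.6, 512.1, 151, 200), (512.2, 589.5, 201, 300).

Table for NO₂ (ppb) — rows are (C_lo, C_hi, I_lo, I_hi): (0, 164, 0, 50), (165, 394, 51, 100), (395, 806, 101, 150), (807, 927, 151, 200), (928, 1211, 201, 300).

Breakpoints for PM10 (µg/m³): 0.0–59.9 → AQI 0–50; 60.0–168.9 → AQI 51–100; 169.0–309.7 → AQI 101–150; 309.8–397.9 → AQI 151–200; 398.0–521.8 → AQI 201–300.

O₃: row 0.16890–0.24243 (AQI 151–200). (200−151)·(0.19810−0.16890)/(0.24243−0.16890) + 151 = 49·0.02920/0.07353 + 151 ≈ 170.46 → 170.
CO: row 18.33–25.52 (AQI 151–200). (200−151)·(25.48−18.33)/(25.52−18.33) + 151 = 49·7.15/7.19 + 151 ≈ 199.73 → 200.
PM2.5 377.357: bracket 367.410–453.267 → index 201–300; slope 99/85.857, offset 9.947.
AQI = 201 + 99/85.857·9.947 ≈ 212.47 ⇒ 212.
SO₂: 266.1 ∈ [197.8, 295.7] ↔ index [51, 100].
51 + (266.1−197.8)·(100−51)/(295.7−197.8) = 51 + 68.3·49/97.9 ≈ 85.18, so AQI = 85.
NO₂: row 165–394 (AQI 51–100). (100−51)·(216−165)/(394−165) + 51 = 49·51/229 + 51 ≈ 61.91 → 62.
PM10: row 398.0–521.8 (AQI 201–300). (300−201)·(486.5−398.0)/(521.8−398.0) + 201 = 99·88.5/123.8 + 201 ≈ 271.77 → 272.
Sub-indices: O₃→170, CO→200, PM2.5→212, SO₂→85, NO₂→62, PM10→272. Ranked high→low: 272, 212, 200, 170, 85, 62. Second-highest sub-index = 212.

212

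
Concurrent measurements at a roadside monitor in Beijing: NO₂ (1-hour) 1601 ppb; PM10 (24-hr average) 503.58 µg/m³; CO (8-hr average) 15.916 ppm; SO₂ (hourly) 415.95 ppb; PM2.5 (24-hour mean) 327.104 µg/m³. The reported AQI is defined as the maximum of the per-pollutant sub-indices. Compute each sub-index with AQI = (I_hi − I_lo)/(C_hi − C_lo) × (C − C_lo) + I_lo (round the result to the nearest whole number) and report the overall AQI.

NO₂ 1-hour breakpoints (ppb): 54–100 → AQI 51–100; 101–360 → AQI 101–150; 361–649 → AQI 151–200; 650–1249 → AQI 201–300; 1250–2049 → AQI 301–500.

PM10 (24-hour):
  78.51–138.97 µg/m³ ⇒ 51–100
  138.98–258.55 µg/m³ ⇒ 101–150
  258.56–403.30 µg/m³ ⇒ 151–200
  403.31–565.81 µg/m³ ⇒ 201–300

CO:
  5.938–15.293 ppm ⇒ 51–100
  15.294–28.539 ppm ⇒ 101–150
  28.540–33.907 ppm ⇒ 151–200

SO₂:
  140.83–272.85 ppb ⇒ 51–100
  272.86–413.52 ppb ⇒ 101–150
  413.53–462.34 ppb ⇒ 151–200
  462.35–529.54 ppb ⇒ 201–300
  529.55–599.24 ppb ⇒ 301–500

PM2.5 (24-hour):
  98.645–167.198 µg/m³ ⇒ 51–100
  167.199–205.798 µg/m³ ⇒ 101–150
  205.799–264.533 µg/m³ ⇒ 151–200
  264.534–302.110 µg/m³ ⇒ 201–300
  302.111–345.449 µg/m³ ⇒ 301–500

416

NO₂: 1601 ∈ [1250, 2049] ↔ index [301, 500].
301 + (1601−1250)·(500−301)/(2049−1250) = 301 + 351·199/799 ≈ 388.42, so AQI = 388.
PM10: 503.58 ∈ [403.31, 565.81] ↔ index [201, 300].
201 + (503.58−403.31)·(300−201)/(565.81−403.31) = 201 + 100.27·99/162.50 ≈ 262.09, so AQI = 262.
CO: 15.916 lies in 15.294–28.539, so I_lo=101, I_hi=150, C_lo=15.294, C_hi=28.539.
(150−101)/(28.539−15.294) × (15.916−15.294) + 101 = 49/13.245 × 0.622 + 101 ≈ 103.30 → 103.
SO₂: 415.95 lies in 413.53–462.34, so I_lo=151, I_hi=200, C_lo=413.53, C_hi=462.34.
(200−151)/(462.34−413.53) × (415.95−413.53) + 151 = 49/48.81 × 2.42 + 151 ≈ 153.43 → 153.
PM2.5: 327.104 ∈ [302.111, 345.449] ↔ index [301, 500].
301 + (327.104−302.111)·(500−301)/(345.449−302.111) = 301 + 24.993·199/43.338 ≈ 415.76, so AQI = 416.
Sub-indices: NO₂→388, PM10→262, CO→103, SO₂→153, PM2.5→416. Overall AQI = max = 416; dominant pollutant is PM2.5.
AQI 416: Hazardous.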